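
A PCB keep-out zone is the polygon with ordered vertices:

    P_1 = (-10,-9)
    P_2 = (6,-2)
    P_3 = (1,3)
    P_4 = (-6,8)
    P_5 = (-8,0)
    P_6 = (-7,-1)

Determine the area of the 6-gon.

Σ = (74) + (20) + (26) + (64) + (8) + (53) = 245
Area = |Σ|/2 = 122.5.

122.5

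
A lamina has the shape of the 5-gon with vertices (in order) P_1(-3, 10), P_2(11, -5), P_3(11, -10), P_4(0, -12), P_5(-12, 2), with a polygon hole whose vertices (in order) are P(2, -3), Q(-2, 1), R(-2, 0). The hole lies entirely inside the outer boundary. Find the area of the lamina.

268

Outer boundary:
Apply Gauss's area formula: 2A = Σ (x_i·y_{i+1} − x_{i+1}·y_i), indices taken mod 5.
Σ = (-95) + (-55) + (-132) + (-144) + (-114) = -540
Area = |Σ|/2 = 270.
Hole:
Σ = (-4) + (2) + (6) = 4
Area = |Σ|/2 = 2.
Net area = 270 − 2 = 268.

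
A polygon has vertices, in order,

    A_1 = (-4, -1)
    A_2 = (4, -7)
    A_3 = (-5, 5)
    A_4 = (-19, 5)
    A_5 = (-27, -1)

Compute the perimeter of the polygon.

72

|A_1A_2| = √((8)² + (-6)²) = √100 = 10
|A_2A_3| = √((-9)² + (12)²) = √225 = 15
|A_3A_4| = √((-14)² + (0)²) = √196 = 14
|A_4A_5| = √((-8)² + (-6)²) = √100 = 10
|A_5A_1| = √((23)² + (0)²) = √529 = 23
Perimeter = 10 + 15 + 14 + 10 + 23 = 72.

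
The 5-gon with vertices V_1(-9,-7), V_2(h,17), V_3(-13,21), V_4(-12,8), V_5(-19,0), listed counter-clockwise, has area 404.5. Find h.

Write out the shoelace sum; only the two edges meeting at V_2 involve h:
2·Area = [((-9)·17 − h·(-7)) + (h·21 − (-13)·17)] + 433
       = 28·h + 501 = 809
⇒ h = 11.

11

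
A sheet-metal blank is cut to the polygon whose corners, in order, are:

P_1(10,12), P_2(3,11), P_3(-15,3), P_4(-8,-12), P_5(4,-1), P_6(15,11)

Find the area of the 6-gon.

318.5

Cross-terms: 74, 174, 204, 56, 59, 70  ⇒  Σ = 637
Area = |Σ|/2 = 318.5.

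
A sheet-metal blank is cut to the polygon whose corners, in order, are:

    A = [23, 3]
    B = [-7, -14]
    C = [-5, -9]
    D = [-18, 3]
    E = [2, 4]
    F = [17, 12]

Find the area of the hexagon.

Apply the shoelace (surveyor's) formula: 2A = Σ (x_i·y_{i+1} − x_{i+1}·y_i), indices taken mod 6.
Cross-terms: -301, -7, -177, -78, -44, -225  ⇒  Σ = -832
Area = |Σ|/2 = 416.

416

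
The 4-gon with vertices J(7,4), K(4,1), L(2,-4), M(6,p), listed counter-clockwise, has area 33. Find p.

-9

The doubled signed area Σ (x_i y_{i+1} − x_{i+1} y_i) is linear in p.
With p=0 it equals 21; the coefficient of p is -5 (from the two edges through M).
So -5·p + 21 = 2·33 = 66 ⇒ p = -9.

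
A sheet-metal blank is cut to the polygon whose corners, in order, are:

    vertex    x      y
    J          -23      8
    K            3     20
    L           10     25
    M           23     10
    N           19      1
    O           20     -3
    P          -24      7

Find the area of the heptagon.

645.5

Apply Gauss's area formula: 2A = Σ (x_i·y_{i+1} − x_{i+1}·y_i), indices taken mod 7.
Σ = (-484) + (-125) + (-475) + (-167) + (-77) + (68) + (-31) = -1291
Area = |Σ|/2 = 645.5.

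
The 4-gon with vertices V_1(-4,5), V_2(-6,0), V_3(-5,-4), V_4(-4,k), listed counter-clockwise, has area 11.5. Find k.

-5

The doubled signed area Σ (x_i y_{i+1} − x_{i+1} y_i) is linear in k.
With k=0 it equals 18; the coefficient of k is -1 (from the two edges through V_4).
So -1·k + 18 = 2·11.5 = 23 ⇒ k = -5.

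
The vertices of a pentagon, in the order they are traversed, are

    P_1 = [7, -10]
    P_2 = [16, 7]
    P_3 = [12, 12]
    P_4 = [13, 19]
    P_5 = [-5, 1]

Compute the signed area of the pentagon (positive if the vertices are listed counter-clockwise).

Apply Gauss's area formula: 2A = Σ (x_i·y_{i+1} − x_{i+1}·y_i), indices taken mod 5.
Σ = (209) + (108) + (72) + (108) + (43) = 540
Signed area = Σ/2 = 270 (positive ⇒ counter-clockwise traversal).

270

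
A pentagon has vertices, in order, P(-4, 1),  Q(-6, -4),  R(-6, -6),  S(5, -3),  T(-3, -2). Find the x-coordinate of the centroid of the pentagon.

-373/156

Apply Gauss's area formula. First the cross-terms c_i = x_i·y_{i+1} − x_{i+1}·y_i:
  22, 12, 48, -19, -11  ⇒  2A = 52, A = 26.
Then Σ (x_i + x_{i+1})·c_i = -373, so x̄ = -373 / (6·26) = -373/156.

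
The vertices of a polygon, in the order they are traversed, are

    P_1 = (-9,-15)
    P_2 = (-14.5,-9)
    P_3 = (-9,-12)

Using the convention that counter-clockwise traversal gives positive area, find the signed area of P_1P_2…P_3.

Cross-terms: -136.5, 93, 27  ⇒  Σ = -16.5
Signed area = Σ/2 = -8.25 (negative ⇒ clockwise traversal).

-8.25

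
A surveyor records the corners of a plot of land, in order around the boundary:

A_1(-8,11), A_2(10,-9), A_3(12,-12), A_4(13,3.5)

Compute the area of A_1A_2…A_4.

159.5

Apply the shoelace (surveyor's) formula: 2A = Σ (x_i·y_{i+1} − x_{i+1}·y_i), indices taken mod 4.
A_1→A_2: (-8)(-9) − (10)(11) = -38
A_2→A_3: (10)(-12) − (12)(-9) = -12
A_3→A_4: (12)(3.5) − (13)(-12) = 198
A_4→A_1: (13)(11) − (-8)(3.5) = 171
Σ = 319
Area = |Σ|/2 = 159.5.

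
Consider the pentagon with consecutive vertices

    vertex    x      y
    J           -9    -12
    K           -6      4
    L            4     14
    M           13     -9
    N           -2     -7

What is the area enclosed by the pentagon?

287

Apply the shoelace formula: 2A = Σ (x_i·y_{i+1} − x_{i+1}·y_i), indices taken mod 5.
Σ = (-108) + (-100) + (-218) + (-109) + (-39) = -574
Area = |Σ|/2 = 287.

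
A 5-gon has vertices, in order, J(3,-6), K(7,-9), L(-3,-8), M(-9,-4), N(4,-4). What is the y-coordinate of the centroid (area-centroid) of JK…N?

Apply Gauss's area formula. First the cross-terms c_i = x_i·y_{i+1} − x_{i+1}·y_i:
  15, -83, -60, 52, -12  ⇒  2A = -88, A = -44.
Then Σ (y_i + y_{i+1})·c_i = 1610, so ȳ = 1610 / (6·(-44)) = -805/132.

-805/132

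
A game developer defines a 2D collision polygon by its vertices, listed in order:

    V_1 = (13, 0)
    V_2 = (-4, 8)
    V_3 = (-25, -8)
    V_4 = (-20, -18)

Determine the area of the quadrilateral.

Σ = (104) + (232) + (290) + (234) = 860
Area = |Σ|/2 = 430.

430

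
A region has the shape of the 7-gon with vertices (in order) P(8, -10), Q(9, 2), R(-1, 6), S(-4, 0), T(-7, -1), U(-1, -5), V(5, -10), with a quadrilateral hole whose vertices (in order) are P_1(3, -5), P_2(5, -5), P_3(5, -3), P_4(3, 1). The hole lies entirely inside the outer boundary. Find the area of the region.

Outer boundary:
Σ = (106) + (56) + (24) + (4) + (34) + (35) + (30) = 289
Area = |Σ|/2 = 144.5.
Hole:
Σ = (10) + (10) + (14) + (-18) = 16
Area = |Σ|/2 = 8.
Net area = 144.5 − 8 = 136.5.

136.5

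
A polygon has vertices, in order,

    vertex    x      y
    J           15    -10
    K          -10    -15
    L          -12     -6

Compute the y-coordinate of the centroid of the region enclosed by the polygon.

-31/3

Apply Gauss's area formula. First the cross-terms c_i = x_i·y_{i+1} − x_{i+1}·y_i:
  -325, -120, 210  ⇒  2A = -235, A = -117.5.
Then Σ (y_i + y_{i+1})·c_i = 7285, so ȳ = 7285 / (6·(-117.5)) = -31/3.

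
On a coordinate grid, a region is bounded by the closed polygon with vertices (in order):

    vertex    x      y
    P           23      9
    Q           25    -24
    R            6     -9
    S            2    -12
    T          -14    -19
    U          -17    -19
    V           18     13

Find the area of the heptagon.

595.5

Apply the shoelace (surveyor's) formula: 2A = Σ (x_i·y_{i+1} − x_{i+1}·y_i), indices taken mod 7.
Cross-terms: -777, -81, -54, -206, -57, 121, -137  ⇒  Σ = -1191
Area = |Σ|/2 = 595.5.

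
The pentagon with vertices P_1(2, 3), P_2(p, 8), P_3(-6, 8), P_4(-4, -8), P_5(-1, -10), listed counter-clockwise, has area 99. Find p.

Write out the shoelace sum; only the two edges meeting at P_2 involve p:
2·Area = [(2·8 − p·3) + (p·8 − (-6)·8)] + 129
       = 5·p + 193 = 198
⇒ p = 1.

1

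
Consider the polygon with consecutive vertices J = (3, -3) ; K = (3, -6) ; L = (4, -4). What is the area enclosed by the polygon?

1.5

Σ = (-9) + (12) + (0) = 3
Area = |Σ|/2 = 1.5.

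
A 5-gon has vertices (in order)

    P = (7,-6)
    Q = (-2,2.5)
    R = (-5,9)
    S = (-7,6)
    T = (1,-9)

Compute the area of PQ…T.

73.5

Apply Gauss's area formula: 2A = Σ (x_i·y_{i+1} − x_{i+1}·y_i), indices taken mod 5.
P→Q: (7)(2.5) − (-2)(-6) = 5.5
Q→R: (-2)(9) − (-5)(2.5) = -5.5
R→S: (-5)(6) − (-7)(9) = 33
S→T: (-7)(-9) − (1)(6) = 57
T→P: (1)(-6) − (7)(-9) = 57
Σ = 147
Area = |Σ|/2 = 73.5.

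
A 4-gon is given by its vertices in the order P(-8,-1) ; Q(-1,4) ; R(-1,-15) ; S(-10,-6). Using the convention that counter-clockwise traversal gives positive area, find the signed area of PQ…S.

-98

Apply the surveyor's formula: 2A = Σ (x_i·y_{i+1} − x_{i+1}·y_i), indices taken mod 4.
P→Q: (-8)(4) − (-1)(-1) = -33
Q→R: (-1)(-15) − (-1)(4) = 19
R→S: (-1)(-6) − (-10)(-15) = -144
S→P: (-10)(-1) − (-8)(-6) = -38
Σ = -196
Signed area = Σ/2 = -98 (negative ⇒ clockwise traversal).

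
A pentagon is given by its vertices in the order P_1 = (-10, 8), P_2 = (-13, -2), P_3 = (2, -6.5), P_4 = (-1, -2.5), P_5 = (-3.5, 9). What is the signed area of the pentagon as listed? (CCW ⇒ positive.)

Apply the surveyor's formula: 2A = Σ (x_i·y_{i+1} − x_{i+1}·y_i), indices taken mod 5.
Σ = (124) + (88.5) + (-11.5) + (-17.75) + (62) = 245.25
Signed area = Σ/2 = 122.625 (positive ⇒ counter-clockwise traversal).

122.625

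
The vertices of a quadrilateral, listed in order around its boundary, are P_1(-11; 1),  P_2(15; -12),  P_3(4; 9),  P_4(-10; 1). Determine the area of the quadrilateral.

197.5

Cross-terms: 117, 183, 94, 1  ⇒  Σ = 395
Area = |Σ|/2 = 197.5.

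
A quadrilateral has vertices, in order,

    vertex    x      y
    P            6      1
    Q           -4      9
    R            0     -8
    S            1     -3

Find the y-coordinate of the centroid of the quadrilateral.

18/13

Apply the shoelace formula. First the cross-terms c_i = x_i·y_{i+1} − x_{i+1}·y_i:
  58, 32, 8, 19  ⇒  2A = 117, A = 58.5.
Then Σ (y_i + y_{i+1})·c_i = 486, so ȳ = 486 / (6·58.5) = 18/13.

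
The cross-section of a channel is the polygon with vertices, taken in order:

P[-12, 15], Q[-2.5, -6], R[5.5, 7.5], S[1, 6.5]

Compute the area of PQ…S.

122.5

Cross-terms: 109.5, 14.25, 28.25, 93  ⇒  Σ = 245
Area = |Σ|/2 = 122.5.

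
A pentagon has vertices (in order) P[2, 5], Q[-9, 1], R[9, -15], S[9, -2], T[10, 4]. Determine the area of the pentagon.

194

Apply the shoelace formula: 2A = Σ (x_i·y_{i+1} − x_{i+1}·y_i), indices taken mod 5.
Cross-terms: 47, 126, 117, 56, 42  ⇒  Σ = 388
Area = |Σ|/2 = 194.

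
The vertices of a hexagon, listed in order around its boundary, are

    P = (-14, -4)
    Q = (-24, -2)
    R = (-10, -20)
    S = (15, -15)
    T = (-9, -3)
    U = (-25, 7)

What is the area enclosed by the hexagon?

Apply Gauss's area formula: 2A = Σ (x_i·y_{i+1} − x_{i+1}·y_i), indices taken mod 6.
Cross-terms: -68, 460, 450, -180, -138, 198  ⇒  Σ = 722
Area = |Σ|/2 = 361.

361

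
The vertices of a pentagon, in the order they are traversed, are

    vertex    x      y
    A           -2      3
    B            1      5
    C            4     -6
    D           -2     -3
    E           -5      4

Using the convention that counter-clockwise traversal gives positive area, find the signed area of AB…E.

Apply the shoelace (surveyor's) formula: 2A = Σ (x_i·y_{i+1} − x_{i+1}·y_i), indices taken mod 5.
A→B: (-2)(5) − (1)(3) = -13
B→C: (1)(-6) − (4)(5) = -26
C→D: (4)(-3) − (-2)(-6) = -24
D→E: (-2)(4) − (-5)(-3) = -23
E→A: (-5)(3) − (-2)(4) = -7
Σ = -93
Signed area = Σ/2 = -46.5 (negative ⇒ clockwise traversal).

-46.5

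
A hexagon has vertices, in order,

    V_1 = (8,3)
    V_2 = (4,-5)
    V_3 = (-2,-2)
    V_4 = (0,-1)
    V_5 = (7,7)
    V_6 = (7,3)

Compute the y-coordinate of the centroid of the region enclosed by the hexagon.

8/69

Apply Gauss's area formula. First the cross-terms c_i = x_i·y_{i+1} − x_{i+1}·y_i:
  -52, -18, 2, 7, -28, -3  ⇒  2A = -92, A = -46.
Then Σ (y_i + y_{i+1})·c_i = -32, so ȳ = -32 / (6·(-46)) = 8/69.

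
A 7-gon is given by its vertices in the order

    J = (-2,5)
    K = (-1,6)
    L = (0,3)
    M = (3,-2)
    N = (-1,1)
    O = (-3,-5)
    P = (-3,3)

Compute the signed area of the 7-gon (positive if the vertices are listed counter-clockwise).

-21.5

Apply the shoelace (surveyor's) formula: 2A = Σ (x_i·y_{i+1} − x_{i+1}·y_i), indices taken mod 7.
Σ = (-7) + (-3) + (-9) + (1) + (8) + (-24) + (-9) = -43
Signed area = Σ/2 = -21.5 (negative ⇒ clockwise traversal).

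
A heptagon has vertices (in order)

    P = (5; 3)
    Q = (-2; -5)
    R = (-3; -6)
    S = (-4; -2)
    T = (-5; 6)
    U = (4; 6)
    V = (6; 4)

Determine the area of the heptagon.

75

Σ = (-19) + (-3) + (-18) + (-34) + (-54) + (-20) + (-2) = -150
Area = |Σ|/2 = 75.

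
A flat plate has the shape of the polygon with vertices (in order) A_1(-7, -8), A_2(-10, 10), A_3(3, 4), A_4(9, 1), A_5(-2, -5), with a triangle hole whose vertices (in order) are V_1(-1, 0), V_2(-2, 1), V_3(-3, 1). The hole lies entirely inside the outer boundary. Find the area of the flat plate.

Outer boundary:
Σ = (-150) + (-70) + (-33) + (-43) + (-19) = -315
Area = |Σ|/2 = 157.5.
Hole:
Apply Gauss's area formula: 2A = Σ (x_i·y_{i+1} − x_{i+1}·y_i), indices taken mod 3.
Cross-terms: -1, 1, 1  ⇒  Σ = 1
Area = |Σ|/2 = 0.5.
Net area = 157.5 − 0.5 = 157.

157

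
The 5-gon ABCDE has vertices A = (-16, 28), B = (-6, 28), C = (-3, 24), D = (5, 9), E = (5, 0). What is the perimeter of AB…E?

76

|AB| = √((10)² + (0)²) = √100 = 10
|BC| = √((3)² + (-4)²) = √25 = 5
|CD| = √((8)² + (-15)²) = √289 = 17
|DE| = √((0)² + (-9)²) = √81 = 9
|EA| = √((-21)² + (28)²) = √1225 = 35
Perimeter = 10 + 5 + 17 + 9 + 35 = 76.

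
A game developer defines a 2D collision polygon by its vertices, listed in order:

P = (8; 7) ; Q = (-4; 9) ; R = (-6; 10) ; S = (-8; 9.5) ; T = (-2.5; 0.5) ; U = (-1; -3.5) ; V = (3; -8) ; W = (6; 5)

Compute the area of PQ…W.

124.75

Apply the shoelace formula: 2A = Σ (x_i·y_{i+1} − x_{i+1}·y_i), indices taken mod 8.
Σ = (100) + (14) + (23) + (19.75) + (9.25) + (18.5) + (63) + (2) = 249.5
Area = |Σ|/2 = 124.75.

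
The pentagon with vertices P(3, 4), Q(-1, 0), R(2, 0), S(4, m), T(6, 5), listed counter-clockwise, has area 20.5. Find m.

-2

Write out the shoelace sum; only the two edges meeting at S involve m:
2·Area = [(2·m − 4·0) + (4·5 − 6·m)] + 13
       = -4·m + 33 = 41
⇒ m = -2.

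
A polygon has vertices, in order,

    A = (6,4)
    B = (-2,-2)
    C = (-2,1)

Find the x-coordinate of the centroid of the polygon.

2/3

Apply the surveyor's formula. First the cross-terms c_i = x_i·y_{i+1} − x_{i+1}·y_i:
  -4, -6, -14  ⇒  2A = -24, A = -12.
Then Σ (x_i + x_{i+1})·c_i = -48, so x̄ = -48 / (6·(-12)) = 2/3.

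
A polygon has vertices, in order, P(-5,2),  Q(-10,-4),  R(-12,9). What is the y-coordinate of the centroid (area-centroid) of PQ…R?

7/3

Apply the shoelace (surveyor's) formula. First the cross-terms c_i = x_i·y_{i+1} − x_{i+1}·y_i:
  40, -138, 21  ⇒  2A = -77, A = -38.5.
Then Σ (y_i + y_{i+1})·c_i = -539, so ȳ = -539 / (6·(-38.5)) = 7/3.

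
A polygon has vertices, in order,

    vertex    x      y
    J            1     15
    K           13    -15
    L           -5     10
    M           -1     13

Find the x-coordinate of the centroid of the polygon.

Apply Gauss's area formula. First the cross-terms c_i = x_i·y_{i+1} − x_{i+1}·y_i:
  -210, 55, -55, -28  ⇒  2A = -238, A = -119.
Then Σ (x_i + x_{i+1})·c_i = -2170, so x̄ = -2170 / (6·(-119)) = 155/51.

155/51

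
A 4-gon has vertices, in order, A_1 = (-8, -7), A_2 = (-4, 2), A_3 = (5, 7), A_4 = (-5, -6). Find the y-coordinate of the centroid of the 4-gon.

Apply the surveyor's formula. First the cross-terms c_i = x_i·y_{i+1} − x_{i+1}·y_i:
  -44, -38, 5, -13  ⇒  2A = -90, A = -45.
Then Σ (y_i + y_{i+1})·c_i = 52, so ȳ = 52 / (6·(-45)) = -26/135.

-26/135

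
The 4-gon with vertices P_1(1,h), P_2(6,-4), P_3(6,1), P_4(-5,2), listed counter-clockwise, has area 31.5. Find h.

-2

Write out the shoelace sum; only the two edges meeting at P_1 involve h:
2·Area = [((-5)·h − 1·2) + (1·(-4) − 6·h)] + 47
       = -11·h + 41 = 63
⇒ h = -2.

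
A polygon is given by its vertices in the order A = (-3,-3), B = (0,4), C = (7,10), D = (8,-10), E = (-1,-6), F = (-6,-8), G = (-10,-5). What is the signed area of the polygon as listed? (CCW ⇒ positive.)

-155.5

Σ = (-12) + (-28) + (-150) + (-58) + (-28) + (-50) + (15) = -311
Signed area = Σ/2 = -155.5 (negative ⇒ clockwise traversal).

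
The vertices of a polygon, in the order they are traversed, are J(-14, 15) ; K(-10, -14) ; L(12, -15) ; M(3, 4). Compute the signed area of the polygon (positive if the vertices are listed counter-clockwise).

J→K: (-14)(-14) − (-10)(15) = 346
K→L: (-10)(-15) − (12)(-14) = 318
L→M: (12)(4) − (3)(-15) = 93
M→J: (3)(15) − (-14)(4) = 101
Σ = 858
Signed area = Σ/2 = 429 (positive ⇒ counter-clockwise traversal).

429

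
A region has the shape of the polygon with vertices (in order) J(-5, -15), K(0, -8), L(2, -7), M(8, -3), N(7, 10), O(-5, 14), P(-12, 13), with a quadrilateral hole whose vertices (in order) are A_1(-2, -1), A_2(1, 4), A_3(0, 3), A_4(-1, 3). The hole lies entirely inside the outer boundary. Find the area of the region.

348.5

Outer boundary:
Apply the surveyor's formula: 2A = Σ (x_i·y_{i+1} − x_{i+1}·y_i), indices taken mod 7.
Σ = (40) + (16) + (50) + (101) + (148) + (103) + (245) = 703
Area = |Σ|/2 = 351.5.
Hole:
Apply the shoelace (surveyor's) formula: 2A = Σ (x_i·y_{i+1} − x_{i+1}·y_i), indices taken mod 4.
Cross-terms: -7, 3, 3, 7  ⇒  Σ = 6
Area = |Σ|/2 = 3.
Net area = 351.5 − 3 = 348.5.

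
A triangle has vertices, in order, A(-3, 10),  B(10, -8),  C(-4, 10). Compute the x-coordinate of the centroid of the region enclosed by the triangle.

1

Apply the surveyor's formula. First the cross-terms c_i = x_i·y_{i+1} − x_{i+1}·y_i:
  -76, 68, -10  ⇒  2A = -18, A = -9.
Then Σ (x_i + x_{i+1})·c_i = -54, so x̄ = -54 / (6·(-9)) = 1.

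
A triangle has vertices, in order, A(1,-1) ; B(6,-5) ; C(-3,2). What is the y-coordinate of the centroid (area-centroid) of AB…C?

Apply the surveyor's formula. First the cross-terms c_i = x_i·y_{i+1} − x_{i+1}·y_i:
  1, -3, 1  ⇒  2A = -1, A = -0.5.
Then Σ (y_i + y_{i+1})·c_i = 4, so ȳ = 4 / (6·(-0.5)) = -4/3.

-4/3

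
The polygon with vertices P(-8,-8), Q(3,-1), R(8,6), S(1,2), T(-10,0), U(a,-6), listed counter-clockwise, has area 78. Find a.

-7

Write out the shoelace sum; only the two edges meeting at U involve a:
2·Area = [((-10)·(-6) − a·0) + (a·(-8) − (-8)·(-6))] + 88
       = -8·a + 100 = 156
⇒ a = -7.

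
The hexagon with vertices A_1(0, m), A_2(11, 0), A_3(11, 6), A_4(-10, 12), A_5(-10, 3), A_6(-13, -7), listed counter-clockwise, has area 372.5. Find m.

-12

Write out the shoelace sum; only the two edges meeting at A_1 involve m:
2·Area = [((-13)·m − 0·(-7)) + (0·0 − 11·m)] + 457
       = -24·m + 457 = 745
⇒ m = -12.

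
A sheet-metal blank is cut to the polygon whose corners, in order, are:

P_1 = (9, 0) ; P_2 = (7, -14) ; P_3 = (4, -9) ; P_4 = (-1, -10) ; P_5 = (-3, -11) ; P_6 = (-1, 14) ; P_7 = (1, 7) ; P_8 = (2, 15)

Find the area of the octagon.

Σ = (-126) + (-7) + (-49) + (-19) + (-53) + (-21) + (1) + (-135) = -409
Area = |Σ|/2 = 204.5.

204.5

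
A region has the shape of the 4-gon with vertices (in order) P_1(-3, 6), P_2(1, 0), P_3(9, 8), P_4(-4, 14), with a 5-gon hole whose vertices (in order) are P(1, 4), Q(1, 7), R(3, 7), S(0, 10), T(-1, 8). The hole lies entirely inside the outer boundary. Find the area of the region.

80.5

Outer boundary:
Σ = (-6) + (8) + (158) + (18) = 178
Area = |Σ|/2 = 89.
Hole:
Apply the surveyor's formula: 2A = Σ (x_i·y_{i+1} − x_{i+1}·y_i), indices taken mod 5.
P→Q: (1)(7) − (1)(4) = 3
Q→R: (1)(7) − (3)(7) = -14
R→S: (3)(10) − (0)(7) = 30
S→T: (0)(8) − (-1)(10) = 10
T→P: (-1)(4) − (1)(8) = -12
Σ = 17
Area = |Σ|/2 = 8.5.
Net area = 89 − 8.5 = 80.5.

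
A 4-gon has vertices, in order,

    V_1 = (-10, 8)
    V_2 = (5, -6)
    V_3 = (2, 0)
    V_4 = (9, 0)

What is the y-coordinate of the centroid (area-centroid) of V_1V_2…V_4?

68/39

Apply the shoelace formula. First the cross-terms c_i = x_i·y_{i+1} − x_{i+1}·y_i:
  20, 12, 0, 72  ⇒  2A = 104, A = 52.
Then Σ (y_i + y_{i+1})·c_i = 544, so ȳ = 544 / (6·52) = 68/39.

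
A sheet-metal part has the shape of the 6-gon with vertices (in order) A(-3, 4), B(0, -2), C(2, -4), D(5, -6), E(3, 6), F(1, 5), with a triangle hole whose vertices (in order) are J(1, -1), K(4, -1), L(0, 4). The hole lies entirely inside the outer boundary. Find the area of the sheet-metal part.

Outer boundary:
Apply the shoelace formula: 2A = Σ (x_i·y_{i+1} − x_{i+1}·y_i), indices taken mod 6.
Σ = (6) + (4) + (8) + (48) + (9) + (19) = 94
Area = |Σ|/2 = 47.
Hole:
Apply the surveyor's formula: 2A = Σ (x_i·y_{i+1} − x_{i+1}·y_i), indices taken mod 3.
Σ = (3) + (16) + (-4) = 15
Area = |Σ|/2 = 7.5.
Net area = 47 − 7.5 = 39.5.

39.5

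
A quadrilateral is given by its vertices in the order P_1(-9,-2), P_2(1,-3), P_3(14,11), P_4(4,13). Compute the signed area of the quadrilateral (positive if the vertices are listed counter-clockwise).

164.5

Apply the shoelace (surveyor's) formula: 2A = Σ (x_i·y_{i+1} − x_{i+1}·y_i), indices taken mod 4.
P_1→P_2: (-9)(-3) − (1)(-2) = 29
P_2→P_3: (1)(11) − (14)(-3) = 53
P_3→P_4: (14)(13) − (4)(11) = 138
P_4→P_1: (4)(-2) − (-9)(13) = 109
Σ = 329
Signed area = Σ/2 = 164.5 (positive ⇒ counter-clockwise traversal).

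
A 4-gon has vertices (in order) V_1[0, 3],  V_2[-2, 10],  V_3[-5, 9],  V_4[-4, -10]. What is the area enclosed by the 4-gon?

Apply Gauss's area formula: 2A = Σ (x_i·y_{i+1} − x_{i+1}·y_i), indices taken mod 4.
V_1→V_2: (0)(10) − (-2)(3) = 6
V_2→V_3: (-2)(9) − (-5)(10) = 32
V_3→V_4: (-5)(-10) − (-4)(9) = 86
V_4→V_1: (-4)(3) − (0)(-10) = -12
Σ = 112
Area = |Σ|/2 = 56.

56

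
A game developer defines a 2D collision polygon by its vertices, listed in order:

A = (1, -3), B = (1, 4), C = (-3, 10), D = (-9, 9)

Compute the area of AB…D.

Σ = (7) + (22) + (63) + (18) = 110
Area = |Σ|/2 = 55.

55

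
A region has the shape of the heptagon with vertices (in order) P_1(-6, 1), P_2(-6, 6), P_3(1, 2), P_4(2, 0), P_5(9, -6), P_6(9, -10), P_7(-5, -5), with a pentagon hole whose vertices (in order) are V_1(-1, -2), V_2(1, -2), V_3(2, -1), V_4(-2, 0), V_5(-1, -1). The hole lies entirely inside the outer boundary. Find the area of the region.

111

Outer boundary:
P_1→P_2: (-6)(6) − (-6)(1) = -30
P_2→P_3: (-6)(2) − (1)(6) = -18
P_3→P_4: (1)(0) − (2)(2) = -4
P_4→P_5: (2)(-6) − (9)(0) = -12
P_5→P_6: (9)(-10) − (9)(-6) = -36
P_6→P_7: (9)(-5) − (-5)(-10) = -95
P_7→P_1: (-5)(1) − (-6)(-5) = -35
Σ = -230
Area = |Σ|/2 = 115.
Hole:
Cross-terms: 4, 3, -2, 2, 1  ⇒  Σ = 8
Area = |Σ|/2 = 4.
Net area = 115 − 4 = 111.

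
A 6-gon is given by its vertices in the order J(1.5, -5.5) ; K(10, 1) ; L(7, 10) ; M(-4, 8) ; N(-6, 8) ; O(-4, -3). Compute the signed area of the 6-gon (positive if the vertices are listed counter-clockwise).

Σ = (56.5) + (93) + (96) + (16) + (50) + (26.5) = 338
Signed area = Σ/2 = 169 (positive ⇒ counter-clockwise traversal).

169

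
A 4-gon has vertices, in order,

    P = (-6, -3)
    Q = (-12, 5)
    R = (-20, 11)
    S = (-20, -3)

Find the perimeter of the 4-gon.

48

|PQ| = √((-6)² + (8)²) = √100 = 10
|QR| = √((-8)² + (6)²) = √100 = 10
|RS| = √((0)² + (-14)²) = √196 = 14
|SP| = √((14)² + (0)²) = √196 = 14
Perimeter = 10 + 10 + 14 + 14 = 48.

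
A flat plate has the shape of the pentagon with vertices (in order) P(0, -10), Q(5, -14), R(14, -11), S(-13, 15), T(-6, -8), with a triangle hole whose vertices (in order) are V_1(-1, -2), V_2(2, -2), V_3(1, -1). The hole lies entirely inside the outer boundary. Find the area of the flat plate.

Outer boundary:
Apply the surveyor's formula: 2A = Σ (x_i·y_{i+1} − x_{i+1}·y_i), indices taken mod 5.
Σ = (50) + (141) + (67) + (194) + (60) = 512
Area = |Σ|/2 = 256.
Hole:
Apply Gauss's area formula: 2A = Σ (x_i·y_{i+1} − x_{i+1}·y_i), indices taken mod 3.
Σ = (6) + (0) + (-3) = 3
Area = |Σ|/2 = 1.5.
Net area = 256 − 1.5 = 254.5.

254.5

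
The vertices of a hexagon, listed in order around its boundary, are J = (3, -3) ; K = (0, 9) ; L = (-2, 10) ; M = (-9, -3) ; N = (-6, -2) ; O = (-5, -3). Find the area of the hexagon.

86.5

Apply the shoelace (surveyor's) formula: 2A = Σ (x_i·y_{i+1} − x_{i+1}·y_i), indices taken mod 6.
Cross-terms: 27, 18, 96, 0, 8, 24  ⇒  Σ = 173
Area = |Σ|/2 = 86.5.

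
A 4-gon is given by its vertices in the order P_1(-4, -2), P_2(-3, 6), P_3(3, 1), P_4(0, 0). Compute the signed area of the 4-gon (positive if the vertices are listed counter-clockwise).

Apply the shoelace formula: 2A = Σ (x_i·y_{i+1} − x_{i+1}·y_i), indices taken mod 4.
P_1→P_2: (-4)(6) − (-3)(-2) = -30
P_2→P_3: (-3)(1) − (3)(6) = -21
P_3→P_4: (3)(0) − (0)(1) = 0
P_4→P_1: (0)(-2) − (-4)(0) = 0
Σ = -51
Signed area = Σ/2 = -25.5 (negative ⇒ clockwise traversal).

-25.5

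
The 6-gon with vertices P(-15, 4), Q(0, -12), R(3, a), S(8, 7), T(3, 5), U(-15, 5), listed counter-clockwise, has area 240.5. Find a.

-15

Write out the shoelace sum; only the two edges meeting at R involve a:
2·Area = [(0·a − 3·(-12)) + (3·7 − 8·a)] + 304
       = -8·a + 361 = 481
⇒ a = -15.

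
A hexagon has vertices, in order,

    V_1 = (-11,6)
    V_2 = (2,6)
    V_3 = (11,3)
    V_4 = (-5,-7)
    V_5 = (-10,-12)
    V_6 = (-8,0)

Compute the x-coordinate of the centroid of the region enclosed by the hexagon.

-130/59

Apply the shoelace (surveyor's) formula. First the cross-terms c_i = x_i·y_{i+1} − x_{i+1}·y_i:
  -78, -60, -62, -10, -96, -48  ⇒  2A = -354, A = -177.
Then Σ (x_i + x_{i+1})·c_i = 2340, so x̄ = 2340 / (6·(-177)) = -130/59.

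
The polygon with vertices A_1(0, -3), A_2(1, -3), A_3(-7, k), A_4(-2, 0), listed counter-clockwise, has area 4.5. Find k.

The doubled signed area Σ (x_i y_{i+1} − x_{i+1} y_i) is linear in k.
With k=0 it equals -12; the coefficient of k is 3 (from the two edges through A_3).
So 3·k + -12 = 2·4.5 = 9 ⇒ k = 7.

7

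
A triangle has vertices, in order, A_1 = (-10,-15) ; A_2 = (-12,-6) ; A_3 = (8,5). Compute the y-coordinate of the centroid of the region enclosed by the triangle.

-16/3

Apply the shoelace formula. First the cross-terms c_i = x_i·y_{i+1} − x_{i+1}·y_i:
  -120, -12, -70  ⇒  2A = -202, A = -101.
Then Σ (y_i + y_{i+1})·c_i = 3232, so ȳ = 3232 / (6·(-101)) = -16/3.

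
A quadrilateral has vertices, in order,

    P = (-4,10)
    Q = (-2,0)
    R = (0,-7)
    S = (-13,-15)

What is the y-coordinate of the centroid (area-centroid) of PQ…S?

-1018/247

Apply the surveyor's formula. First the cross-terms c_i = x_i·y_{i+1} − x_{i+1}·y_i:
  20, 14, -91, -190  ⇒  2A = -247, A = -123.5.
Then Σ (y_i + y_{i+1})·c_i = 3054, so ȳ = 3054 / (6·(-123.5)) = -1018/247.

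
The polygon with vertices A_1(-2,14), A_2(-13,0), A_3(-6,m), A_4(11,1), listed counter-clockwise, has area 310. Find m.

-12

Write out the shoelace sum; only the two edges meeting at A_3 involve m:
2·Area = [((-13)·m − (-6)·0) + ((-6)·1 − 11·m)] + 338
       = -24·m + 332 = 620
⇒ m = -12.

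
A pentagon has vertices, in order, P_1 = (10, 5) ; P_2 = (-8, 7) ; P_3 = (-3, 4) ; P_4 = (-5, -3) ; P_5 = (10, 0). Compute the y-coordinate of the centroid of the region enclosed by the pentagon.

347/156

Apply Gauss's area formula. First the cross-terms c_i = x_i·y_{i+1} − x_{i+1}·y_i:
  110, -11, 29, 30, 50  ⇒  2A = 208, A = 104.
Then Σ (y_i + y_{i+1})·c_i = 1388, so ȳ = 1388 / (6·104) = 347/156.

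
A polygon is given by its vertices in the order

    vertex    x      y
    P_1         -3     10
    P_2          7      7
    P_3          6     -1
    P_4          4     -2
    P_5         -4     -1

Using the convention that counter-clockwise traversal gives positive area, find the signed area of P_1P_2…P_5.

-101.5

Apply the shoelace (surveyor's) formula: 2A = Σ (x_i·y_{i+1} − x_{i+1}·y_i), indices taken mod 5.
Σ = (-91) + (-49) + (-8) + (-12) + (-43) = -203
Signed area = Σ/2 = -101.5 (negative ⇒ clockwise traversal).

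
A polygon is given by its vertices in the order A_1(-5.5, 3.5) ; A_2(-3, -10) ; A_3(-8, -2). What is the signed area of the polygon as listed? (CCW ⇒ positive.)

Apply the shoelace formula: 2A = Σ (x_i·y_{i+1} − x_{i+1}·y_i), indices taken mod 3.
Cross-terms: 65.5, -74, -39  ⇒  Σ = -47.5
Signed area = Σ/2 = -23.75 (negative ⇒ clockwise traversal).

-23.75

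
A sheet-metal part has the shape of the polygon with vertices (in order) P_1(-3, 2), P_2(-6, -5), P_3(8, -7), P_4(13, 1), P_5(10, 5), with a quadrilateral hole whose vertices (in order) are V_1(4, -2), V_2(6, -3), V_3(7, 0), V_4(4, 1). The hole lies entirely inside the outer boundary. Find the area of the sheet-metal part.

Outer boundary:
Apply Gauss's area formula: 2A = Σ (x_i·y_{i+1} − x_{i+1}·y_i), indices taken mod 5.
Σ = (27) + (82) + (99) + (55) + (35) = 298
Area = |Σ|/2 = 149.
Hole:
Σ = (0) + (21) + (7) + (-12) = 16
Area = |Σ|/2 = 8.
Net area = 149 − 8 = 141.

141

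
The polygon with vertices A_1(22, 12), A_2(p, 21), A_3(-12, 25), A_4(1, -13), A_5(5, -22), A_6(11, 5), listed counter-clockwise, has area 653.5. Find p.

Write out the shoelace sum; only the two edges meeting at A_2 involve p:
2·Area = [(22·21 − p·12) + (p·25 − (-12)·21)] + 463
       = 13·p + 1177 = 1307
⇒ p = 10.

10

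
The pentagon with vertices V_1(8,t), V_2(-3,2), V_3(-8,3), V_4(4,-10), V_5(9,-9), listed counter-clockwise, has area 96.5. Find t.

The doubled signed area Σ (x_i y_{i+1} − x_{i+1} y_i) is linear in t.
With t=0 it equals 217; the coefficient of t is 12 (from the two edges through V_1).
So 12·t + 217 = 2·96.5 = 193 ⇒ t = -2.

-2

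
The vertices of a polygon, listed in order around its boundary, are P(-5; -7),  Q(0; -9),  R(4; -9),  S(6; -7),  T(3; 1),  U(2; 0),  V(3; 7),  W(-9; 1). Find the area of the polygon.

Apply the surveyor's formula: 2A = Σ (x_i·y_{i+1} − x_{i+1}·y_i), indices taken mod 8.
Σ = (45) + (36) + (26) + (27) + (-2) + (14) + (66) + (68) = 280
Area = |Σ|/2 = 140.

140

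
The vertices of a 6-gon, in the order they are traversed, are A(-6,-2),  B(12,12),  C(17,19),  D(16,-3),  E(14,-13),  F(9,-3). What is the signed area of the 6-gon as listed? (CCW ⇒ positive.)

Cross-terms: -48, 24, -355, -166, 75, -36  ⇒  Σ = -506
Signed area = Σ/2 = -253 (negative ⇒ clockwise traversal).

-253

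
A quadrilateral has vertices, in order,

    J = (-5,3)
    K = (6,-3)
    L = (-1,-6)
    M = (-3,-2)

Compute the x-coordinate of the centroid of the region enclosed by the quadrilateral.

Apply the shoelace formula. First the cross-terms c_i = x_i·y_{i+1} − x_{i+1}·y_i:
  -3, -39, -16, -19  ⇒  2A = -77, A = -38.5.
Then Σ (x_i + x_{i+1})·c_i = 18, so x̄ = 18 / (6·(-38.5)) = -6/77.

-6/77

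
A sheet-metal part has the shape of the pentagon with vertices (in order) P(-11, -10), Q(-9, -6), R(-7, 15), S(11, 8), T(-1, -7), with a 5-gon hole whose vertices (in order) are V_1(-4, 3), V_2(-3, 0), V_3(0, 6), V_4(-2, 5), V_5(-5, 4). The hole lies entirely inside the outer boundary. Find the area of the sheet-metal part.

268.5

Outer boundary:
Apply the shoelace formula: 2A = Σ (x_i·y_{i+1} − x_{i+1}·y_i), indices taken mod 5.
Σ = (-24) + (-177) + (-221) + (-69) + (-67) = -558
Area = |Σ|/2 = 279.
Hole:
Σ = (9) + (-18) + (12) + (17) + (1) = 21
Area = |Σ|/2 = 10.5.
Net area = 279 − 10.5 = 268.5.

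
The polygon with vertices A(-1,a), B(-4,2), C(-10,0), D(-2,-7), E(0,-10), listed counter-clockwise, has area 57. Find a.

Write out the shoelace sum; only the two edges meeting at A involve a:
2·Area = [(0·a − (-1)·(-10)) + ((-1)·2 − (-4)·a)] + 110
       = 4·a + 98 = 114
⇒ a = 4.

4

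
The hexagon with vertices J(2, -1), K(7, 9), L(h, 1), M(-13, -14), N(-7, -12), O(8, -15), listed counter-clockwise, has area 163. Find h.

0

Write out the shoelace sum; only the two edges meeting at L involve h:
2·Area = [(7·1 − h·9) + (h·(-14) − (-13)·1)] + 306
       = -23·h + 326 = 326
⇒ h = 0.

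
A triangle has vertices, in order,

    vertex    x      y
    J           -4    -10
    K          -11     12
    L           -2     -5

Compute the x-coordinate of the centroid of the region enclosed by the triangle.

Apply the shoelace formula. First the cross-terms c_i = x_i·y_{i+1} − x_{i+1}·y_i:
  -158, 79, 0  ⇒  2A = -79, A = -39.5.
Then Σ (x_i + x_{i+1})·c_i = 1343, so x̄ = 1343 / (6·(-39.5)) = -17/3.

-17/3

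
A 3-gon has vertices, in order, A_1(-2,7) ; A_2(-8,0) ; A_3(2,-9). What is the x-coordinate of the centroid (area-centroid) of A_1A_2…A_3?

Apply the shoelace (surveyor's) formula. First the cross-terms c_i = x_i·y_{i+1} − x_{i+1}·y_i:
  56, 72, -4  ⇒  2A = 124, A = 62.
Then Σ (x_i + x_{i+1})·c_i = -992, so x̄ = -992 / (6·62) = -8/3.

-8/3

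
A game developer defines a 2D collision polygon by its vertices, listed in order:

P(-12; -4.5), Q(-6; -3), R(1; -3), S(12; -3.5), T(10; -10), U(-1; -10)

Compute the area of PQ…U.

Apply the shoelace (surveyor's) formula: 2A = Σ (x_i·y_{i+1} − x_{i+1}·y_i), indices taken mod 6.
Cross-terms: 9, 21, 32.5, -85, -110, -115.5  ⇒  Σ = -248
Area = |Σ|/2 = 124.

124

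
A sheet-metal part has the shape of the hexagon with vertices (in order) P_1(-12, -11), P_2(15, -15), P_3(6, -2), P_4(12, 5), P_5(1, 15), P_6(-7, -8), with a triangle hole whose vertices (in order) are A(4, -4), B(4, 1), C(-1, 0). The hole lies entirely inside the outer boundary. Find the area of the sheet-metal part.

343.5

Outer boundary:
Apply the surveyor's formula: 2A = Σ (x_i·y_{i+1} − x_{i+1}·y_i), indices taken mod 6.
Σ = (345) + (60) + (54) + (175) + (97) + (-19) = 712
Area = |Σ|/2 = 356.
Hole:
Σ = (20) + (1) + (4) = 25
Area = |Σ|/2 = 12.5.
Net area = 356 − 12.5 = 343.5.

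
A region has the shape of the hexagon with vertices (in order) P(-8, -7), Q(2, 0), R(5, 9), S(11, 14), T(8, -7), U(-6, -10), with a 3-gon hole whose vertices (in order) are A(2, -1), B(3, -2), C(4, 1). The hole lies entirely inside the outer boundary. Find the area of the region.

Outer boundary:
Apply the surveyor's formula: 2A = Σ (x_i·y_{i+1} − x_{i+1}·y_i), indices taken mod 6.
Σ = (14) + (18) + (-29) + (-189) + (-122) + (-38) = -346
Area = |Σ|/2 = 173.
Hole:
Apply the shoelace (surveyor's) formula: 2A = Σ (x_i·y_{i+1} − x_{i+1}·y_i), indices taken mod 3.
Σ = (-1) + (11) + (-6) = 4
Area = |Σ|/2 = 2.
Net area = 173 − 2 = 171.

171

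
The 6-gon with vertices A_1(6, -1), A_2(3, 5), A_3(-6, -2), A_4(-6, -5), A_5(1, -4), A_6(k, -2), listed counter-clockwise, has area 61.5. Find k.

3

Write out the shoelace sum; only the two edges meeting at A_6 involve k:
2·Area = [(1·(-2) − k·(-4)) + (k·(-1) − 6·(-2))] + 104
       = 3·k + 114 = 123
⇒ k = 3.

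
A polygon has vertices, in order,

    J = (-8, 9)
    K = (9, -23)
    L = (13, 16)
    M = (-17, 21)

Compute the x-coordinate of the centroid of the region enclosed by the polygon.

521/237

Apply Gauss's area formula. First the cross-terms c_i = x_i·y_{i+1} − x_{i+1}·y_i:
  103, 443, 545, 15  ⇒  2A = 1106, A = 553.
Then Σ (x_i + x_{i+1})·c_i = 7294, so x̄ = 7294 / (6·553) = 521/237.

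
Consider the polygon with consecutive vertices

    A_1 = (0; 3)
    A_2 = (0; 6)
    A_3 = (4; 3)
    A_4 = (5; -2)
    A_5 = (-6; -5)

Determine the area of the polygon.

Apply the shoelace formula: 2A = Σ (x_i·y_{i+1} − x_{i+1}·y_i), indices taken mod 5.
Cross-terms: 0, -24, -23, -37, -18  ⇒  Σ = -102
Area = |Σ|/2 = 51.

51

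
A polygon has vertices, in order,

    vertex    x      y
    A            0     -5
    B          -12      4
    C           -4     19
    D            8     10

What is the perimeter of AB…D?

64

|AB| = √((-12)² + (9)²) = √225 = 15
|BC| = √((8)² + (15)²) = √289 = 17
|CD| = √((12)² + (-9)²) = √225 = 15
|DA| = √((-8)² + (-15)²) = √289 = 17
Perimeter = 15 + 17 + 15 + 17 = 64.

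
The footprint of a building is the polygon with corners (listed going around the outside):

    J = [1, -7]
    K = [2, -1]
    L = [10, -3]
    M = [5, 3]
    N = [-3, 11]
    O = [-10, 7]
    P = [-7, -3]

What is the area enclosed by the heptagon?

Cross-terms: 13, 4, 45, 64, 89, 79, 52  ⇒  Σ = 346
Area = |Σ|/2 = 173.

173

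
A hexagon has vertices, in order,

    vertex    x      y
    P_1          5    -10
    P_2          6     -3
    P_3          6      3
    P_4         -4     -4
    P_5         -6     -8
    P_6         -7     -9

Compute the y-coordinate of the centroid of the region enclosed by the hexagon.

Apply Gauss's area formula. First the cross-terms c_i = x_i·y_{i+1} − x_{i+1}·y_i:
  45, 36, -12, 8, -2, 115  ⇒  2A = 190, A = 95.
Then Σ (y_i + y_{i+1})·c_i = -2820, so ȳ = -2820 / (6·95) = -94/19.

-94/19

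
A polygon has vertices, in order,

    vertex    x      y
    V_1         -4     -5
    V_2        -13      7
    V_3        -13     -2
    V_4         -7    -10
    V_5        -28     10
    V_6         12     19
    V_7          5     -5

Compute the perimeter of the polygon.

138

|V_1V_2| = √((-9)² + (12)²) = √225 = 15
|V_2V_3| = √((0)² + (-9)²) = √81 = 9
|V_3V_4| = √((6)² + (-8)²) = √100 = 10
|V_4V_5| = √((-21)² + (20)²) = √841 = 29
|V_5V_6| = √((40)² + (9)²) = √1681 = 41
|V_6V_7| = √((-7)² + (-24)²) = √625 = 25
|V_7V_1| = √((-9)² + (0)²) = √81 = 9
Perimeter = 15 + 9 + 10 + 29 + 41 + 25 + 9 = 138.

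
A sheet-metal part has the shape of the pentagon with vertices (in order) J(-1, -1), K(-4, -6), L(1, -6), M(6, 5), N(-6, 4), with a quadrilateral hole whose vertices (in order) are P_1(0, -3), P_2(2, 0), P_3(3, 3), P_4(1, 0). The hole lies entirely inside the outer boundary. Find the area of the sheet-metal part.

65.5

Outer boundary:
Apply the surveyor's formula: 2A = Σ (x_i·y_{i+1} − x_{i+1}·y_i), indices taken mod 5.
Σ = (2) + (30) + (41) + (54) + (10) = 137
Area = |Σ|/2 = 68.5.
Hole:
Cross-terms: 6, 6, -3, -3  ⇒  Σ = 6
Area = |Σ|/2 = 3.
Net area = 68.5 − 3 = 65.5.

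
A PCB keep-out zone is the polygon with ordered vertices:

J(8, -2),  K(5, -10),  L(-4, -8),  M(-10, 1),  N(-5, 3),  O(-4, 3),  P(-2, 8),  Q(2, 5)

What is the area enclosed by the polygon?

Cross-terms: -70, -80, -84, -25, -3, -26, -26, -44  ⇒  Σ = -358
Area = |Σ|/2 = 179.

179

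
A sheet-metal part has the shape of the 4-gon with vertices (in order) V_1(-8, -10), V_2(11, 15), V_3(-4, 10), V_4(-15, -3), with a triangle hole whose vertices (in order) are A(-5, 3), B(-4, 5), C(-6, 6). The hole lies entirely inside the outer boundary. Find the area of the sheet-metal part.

221.5

Outer boundary:
Apply the shoelace (surveyor's) formula: 2A = Σ (x_i·y_{i+1} − x_{i+1}·y_i), indices taken mod 4.
V_1→V_2: (-8)(15) − (11)(-10) = -10
V_2→V_3: (11)(10) − (-4)(15) = 170
V_3→V_4: (-4)(-3) − (-15)(10) = 162
V_4→V_1: (-15)(-10) − (-8)(-3) = 126
Σ = 448
Area = |Σ|/2 = 224.
Hole:
Apply Gauss's area formula: 2A = Σ (x_i·y_{i+1} − x_{i+1}·y_i), indices taken mod 3.
Cross-terms: -13, 6, 12  ⇒  Σ = 5
Area = |Σ|/2 = 2.5.
Net area = 224 − 2.5 = 221.5.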